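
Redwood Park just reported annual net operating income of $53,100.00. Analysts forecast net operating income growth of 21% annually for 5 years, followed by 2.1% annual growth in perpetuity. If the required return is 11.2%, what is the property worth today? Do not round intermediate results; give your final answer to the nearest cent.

$1253336.37

D_1 = 64251.00000
D_2 = 77743.71000
D_3 = 94069.88910
D_4 = 113824.56581
D_5 = 137727.72463
Terminal value at year 5: TV = D_5×(1+g_2)/(r−g_2) = 140620.00685/0.091 = 1545274.80053
P_0 = D_1/(1+r)^1 + D_2/(1+r)^2 + D_3/(1+r)^3 + D_4/(1+r)^4 + D_5/(1+r)^5 + TV/(1+r)^5
    = 57779.67626 + 62871.77003 + 68412.62746 + 74441.79787 + 81002.31602 + 908828.18308 = 1253336.37072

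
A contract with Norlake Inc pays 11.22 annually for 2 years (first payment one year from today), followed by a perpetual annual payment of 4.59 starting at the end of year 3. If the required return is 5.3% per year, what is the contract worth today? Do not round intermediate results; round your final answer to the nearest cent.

PV of 2-year annuity: 11.22 × [1 − (1+0.053)^−2] / 0.053 = 20.77424
Perpetuity value at year 2: 4.59 / 0.053 = 86.60377
PV of perpetuity: 86.60377 / (1+0.053)^2 = 78.10522
Total PV = 20.77424 + 78.10522 = 98.87946

98.88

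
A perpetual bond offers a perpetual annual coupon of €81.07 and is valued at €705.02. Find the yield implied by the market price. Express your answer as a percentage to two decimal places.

11.50%

P = C/r ⇒ r = C/P = €81.07/€705.02 = 0.114990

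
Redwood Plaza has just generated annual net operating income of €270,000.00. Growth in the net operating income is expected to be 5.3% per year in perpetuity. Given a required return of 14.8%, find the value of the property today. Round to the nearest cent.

€2992736.84

D₁ = D₀ × (1 + g) = €270,000.00 × 1.053 = €284,310.0000
Growing perpetuity: P = D₁ / (r − g) = €284,310.0000 / (0.148 − 0.053) = €2,992,736.84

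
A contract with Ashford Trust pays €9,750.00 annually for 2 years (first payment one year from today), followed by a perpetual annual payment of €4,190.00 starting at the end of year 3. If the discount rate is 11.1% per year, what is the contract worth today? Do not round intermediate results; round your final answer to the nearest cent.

€47256.75

PV of 2-year annuity: €9,750.00 × [1 − (1+0.111)^−2] / 0.111 = 16674.95732
Perpetuity value at year 2: €4,190.00 / 0.111 = 37747.74775
PV of perpetuity: 37747.74775 / (1+0.111)^2 = 30581.79173
Total PV = 16674.95732 + 30581.79173 = 47256.74905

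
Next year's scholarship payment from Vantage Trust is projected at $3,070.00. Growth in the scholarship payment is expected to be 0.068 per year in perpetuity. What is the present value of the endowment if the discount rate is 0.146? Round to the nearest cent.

Growing perpetuity: P = D₁ / (r − g) = $3,070.0000 / (0.146 − 0.068) = $39,358.97

$39358.97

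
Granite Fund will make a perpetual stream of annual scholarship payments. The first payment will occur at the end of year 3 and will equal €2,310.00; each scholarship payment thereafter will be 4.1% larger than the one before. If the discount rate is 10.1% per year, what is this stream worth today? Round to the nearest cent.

€31760.41

Value at end of year 2: C₁ / (r − g) = €2,310.00 / (0.101 − 0.041) = €38,500.0000
Discount to today: PV = €38,500.0000 / (1 + 0.101)^2 = €38,500.0000 / 1.212201 = €31,760.41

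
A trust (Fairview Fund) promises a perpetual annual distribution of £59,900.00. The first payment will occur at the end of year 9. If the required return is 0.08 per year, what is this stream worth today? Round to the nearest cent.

Value at end of year 8: C / r = £59,900.00 / 0.08 = £748,750.0000
Discount to today: PV = £748,750.0000 / (1 + 0.08)^8 = £748,750.0000 / 1.850930 = £404,526.33

£404526.33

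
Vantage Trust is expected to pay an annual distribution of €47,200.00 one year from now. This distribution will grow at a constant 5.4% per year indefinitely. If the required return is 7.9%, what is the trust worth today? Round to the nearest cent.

Growing perpetuity: P = D₁ / (r − g) = €47,200.0000 / (0.079 − 0.054) = €1,888,000.00

€1888000.00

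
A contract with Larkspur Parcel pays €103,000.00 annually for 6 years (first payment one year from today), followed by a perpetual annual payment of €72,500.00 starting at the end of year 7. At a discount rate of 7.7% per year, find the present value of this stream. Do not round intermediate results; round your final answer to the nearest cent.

PV of 6-year annuity: €103,000.00 × [1 − (1+0.077)^−6] / 0.077 = 480521.31724
Perpetuity value at year 6: €72,500.00 / 0.077 = 941558.44156
PV of perpetuity: 941558.44156 / (1+0.077)^6 = 603327.41729
Total PV = 480521.31724 + 603327.41729 = 1083848.73453

€1083848.73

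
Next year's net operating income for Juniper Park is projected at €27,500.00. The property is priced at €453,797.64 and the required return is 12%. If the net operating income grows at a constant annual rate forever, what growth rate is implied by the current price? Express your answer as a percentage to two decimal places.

5.94%

P = D₁/(r−g) ⇒ g = r − D₁/P = 0.12 − €27,500.00/€453,797.64 = 0.059400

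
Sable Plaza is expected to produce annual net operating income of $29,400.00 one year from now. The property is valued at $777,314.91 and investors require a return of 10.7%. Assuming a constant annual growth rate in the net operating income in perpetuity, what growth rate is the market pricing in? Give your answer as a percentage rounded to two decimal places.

6.92%

P = D₁/(r−g) ⇒ g = r − D₁/P = 0.107 − $29,400.00/$777,314.91 = 0.069177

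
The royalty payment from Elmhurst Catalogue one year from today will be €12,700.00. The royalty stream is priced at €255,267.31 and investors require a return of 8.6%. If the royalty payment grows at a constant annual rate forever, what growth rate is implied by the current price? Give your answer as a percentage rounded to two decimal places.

P = D₁/(r−g) ⇒ g = r − D₁/P = 0.086 − €12,700.00/€255,267.31 = 0.036248

3.62%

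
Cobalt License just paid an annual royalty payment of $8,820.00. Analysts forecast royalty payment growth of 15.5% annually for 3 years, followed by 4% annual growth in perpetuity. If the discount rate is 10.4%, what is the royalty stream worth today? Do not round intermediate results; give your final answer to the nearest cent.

D_1 = 10187.10000
D_2 = 11766.10050
D_3 = 13589.84608
Terminal value at year 3: TV = D_3×(1+g_2)/(r−g_2) = 14133.43992/0.064 = 220834.99876
P_0 = D_1/(1+r)^1 + D_2/(1+r)^2 + D_3/(1+r)^3 + TV/(1+r)^3
    = 9227.44565 + 9653.71352 + 10099.67311 + 164119.68810 = 193100.52039

$193100.52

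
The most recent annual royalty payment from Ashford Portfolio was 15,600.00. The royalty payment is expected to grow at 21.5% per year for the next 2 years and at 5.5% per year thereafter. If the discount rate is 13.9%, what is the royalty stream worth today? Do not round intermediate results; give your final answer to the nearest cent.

D_1 = 18954.00000
D_2 = 23029.11000
Terminal value at year 2: TV = D_2×(1+g_2)/(r−g_2) = 24295.71105/0.084 = 289234.65536
P_0 = D_1/(1+r)^1 + D_2/(1+r)^2 + TV/(1+r)^2
    = 16640.91308 + 17751.28129 + 222947.64007 = 257339.83444

257339.83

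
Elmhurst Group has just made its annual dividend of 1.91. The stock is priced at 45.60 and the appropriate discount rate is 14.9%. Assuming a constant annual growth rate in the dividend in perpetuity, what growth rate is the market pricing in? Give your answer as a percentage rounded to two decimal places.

P = D₀(1+g)/(r−g) ⇒ P(r−g) = D₀(1+g) ⇒ g(P+D₀) = P·r − D₀
g = (P·r − D₀)/(P + D₀) = (45.60×0.149 − 1.91) / (45.60 + 1.91) = 0.102808

10.28%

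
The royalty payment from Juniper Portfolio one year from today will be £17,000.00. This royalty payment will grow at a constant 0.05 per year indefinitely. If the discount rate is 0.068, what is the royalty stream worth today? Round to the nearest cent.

Growing perpetuity: P = D₁ / (r − g) = £17,000.0000 / (0.068 − 0.05) = £944,444.44

£944444.44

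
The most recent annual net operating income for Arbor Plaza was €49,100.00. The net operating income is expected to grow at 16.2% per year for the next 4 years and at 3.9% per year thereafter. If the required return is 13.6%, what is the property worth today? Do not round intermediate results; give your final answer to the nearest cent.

€783651.21

D_1 = 57054.20000
D_2 = 66296.98040
D_3 = 77037.09122
D_4 = 89517.10000
Terminal value at year 4: TV = D_4×(1+g_2)/(r−g_2) = 93008.26690/0.097 = 958848.11241
P_0 = D_1/(1+r)^1 + D_2/(1+r)^2 + D_3/(1+r)^3 + D_4/(1+r)^4 + TV/(1+r)^4
    = 50223.76761 + 51373.25524 + 52549.05158 + 53751.75875 + 575753.37461 = 783651.20778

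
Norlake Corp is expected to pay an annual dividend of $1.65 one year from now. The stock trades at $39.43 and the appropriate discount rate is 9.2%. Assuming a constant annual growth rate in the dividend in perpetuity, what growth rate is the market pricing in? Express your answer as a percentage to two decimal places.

5.02%

P = D₁/(r−g) ⇒ g = r − D₁/P = 0.092 − $1.65/$39.43 = 0.050154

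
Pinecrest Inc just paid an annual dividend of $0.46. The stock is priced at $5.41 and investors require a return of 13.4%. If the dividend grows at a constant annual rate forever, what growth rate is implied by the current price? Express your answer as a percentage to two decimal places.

P = D₀(1+g)/(r−g) ⇒ P(r−g) = D₀(1+g) ⇒ g(P+D₀) = P·r − D₀
g = (P·r − D₀)/(P + D₀) = ($5.41×0.134 − $0.46) / ($5.41 + $0.46) = 0.045135

4.51%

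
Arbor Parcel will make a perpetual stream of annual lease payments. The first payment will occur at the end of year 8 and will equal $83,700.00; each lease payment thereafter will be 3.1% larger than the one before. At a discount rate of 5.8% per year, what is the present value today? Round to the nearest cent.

$2089113.43

Value at end of year 7: C₁ / (r − g) = $83,700.00 / (0.058 − 0.031) = $3,100,000.0000
Discount to today: PV = $3,100,000.0000 / (1 + 0.058)^7 = $3,100,000.0000 / 1.483883 = $2,089,113.43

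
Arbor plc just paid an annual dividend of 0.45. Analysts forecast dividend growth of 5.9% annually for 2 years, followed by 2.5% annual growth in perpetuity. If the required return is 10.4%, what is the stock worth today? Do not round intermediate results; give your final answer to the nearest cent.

6.22

D_1 = 0.47655
D_2 = 0.50467
Terminal value at year 2: TV = D_2×(1+g_2)/(r−g_2) = 0.51728/0.079 = 6.54789
P_0 = D_1/(1+r)^1 + D_2/(1+r)^2 + TV/(1+r)^2
    = 0.43166 + 0.41406 + 5.37233 = 6.21806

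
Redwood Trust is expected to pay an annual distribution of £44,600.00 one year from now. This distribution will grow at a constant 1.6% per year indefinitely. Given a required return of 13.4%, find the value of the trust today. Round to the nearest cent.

Growing perpetuity: P = D₁ / (r − g) = £44,600.0000 / (0.134 − 0.016) = £377,966.10

£377966.10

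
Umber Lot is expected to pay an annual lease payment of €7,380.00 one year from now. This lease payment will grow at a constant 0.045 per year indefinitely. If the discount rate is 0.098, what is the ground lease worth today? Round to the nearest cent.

Growing perpetuity: P = D₁ / (r − g) = €7,380.0000 / (0.098 − 0.045) = €139,245.28

€139245.28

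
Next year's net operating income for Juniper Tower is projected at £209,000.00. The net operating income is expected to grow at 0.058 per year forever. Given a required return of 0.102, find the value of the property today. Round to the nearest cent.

Growing perpetuity: P = D₁ / (r − g) = £209,000.0000 / (0.102 − 0.058) = £4,750,000.00

£4750000.00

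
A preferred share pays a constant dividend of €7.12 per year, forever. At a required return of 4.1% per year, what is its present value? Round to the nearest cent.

€173.66

Level perpetuity: PV = C / r = €7.12 / 0.041 = €173.66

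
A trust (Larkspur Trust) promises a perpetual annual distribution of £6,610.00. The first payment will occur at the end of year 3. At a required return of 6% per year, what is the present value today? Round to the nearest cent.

£98047.94

Value at end of year 2: C / r = £6,610.00 / 0.06 = £110,166.6667
Discount to today: PV = £110,166.6667 / (1 + 0.06)^2 = £110,166.6667 / 1.123600 = £98,047.94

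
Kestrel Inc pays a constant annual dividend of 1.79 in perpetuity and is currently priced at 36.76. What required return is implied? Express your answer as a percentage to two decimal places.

P = C/r ⇒ r = C/P = 1.79/36.76 = 0.048694

4.87%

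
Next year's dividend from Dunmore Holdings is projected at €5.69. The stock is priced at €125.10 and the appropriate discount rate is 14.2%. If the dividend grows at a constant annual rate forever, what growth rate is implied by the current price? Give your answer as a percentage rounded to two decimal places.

P = D₁/(r−g) ⇒ g = r − D₁/P = 0.142 − €5.69/€125.10 = 0.096516

9.65%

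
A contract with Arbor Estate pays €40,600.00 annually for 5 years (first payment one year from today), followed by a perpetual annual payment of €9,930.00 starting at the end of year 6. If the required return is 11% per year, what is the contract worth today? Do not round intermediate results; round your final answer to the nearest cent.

€203625.89

PV of 5-year annuity: €40,600.00 × [1 − (1+0.11)^−5] / 0.11 = 150053.41892
Perpetuity value at year 5: €9,930.00 / 0.11 = 90272.72727
PV of perpetuity: 90272.72727 / (1+0.11)^5 = 53572.46989
Total PV = 150053.41892 + 53572.46989 = 203625.88880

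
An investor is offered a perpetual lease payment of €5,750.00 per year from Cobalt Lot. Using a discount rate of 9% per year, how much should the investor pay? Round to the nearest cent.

€63888.89

Level perpetuity: PV = C / r = €5,750.00 / 0.09 = €63,888.89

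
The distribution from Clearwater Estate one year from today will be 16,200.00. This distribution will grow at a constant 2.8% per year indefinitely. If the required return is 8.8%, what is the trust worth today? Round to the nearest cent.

270000.00

Growing perpetuity: P = D₁ / (r − g) = 16,200.0000 / (0.088 − 0.028) = 270,000.00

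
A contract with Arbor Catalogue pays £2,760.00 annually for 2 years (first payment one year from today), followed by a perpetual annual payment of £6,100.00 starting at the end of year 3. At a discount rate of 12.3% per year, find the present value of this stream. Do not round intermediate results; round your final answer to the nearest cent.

PV of 2-year annuity: £2,760.00 × [1 − (1+0.123)^−2] / 0.123 = 4646.21779
Perpetuity value at year 2: £6,100.00 / 0.123 = 49593.49593
PV of perpetuity: 49593.49593 / (1+0.123)^2 = 39324.68125
Total PV = 4646.21779 + 39324.68125 = 43970.89904

£43970.90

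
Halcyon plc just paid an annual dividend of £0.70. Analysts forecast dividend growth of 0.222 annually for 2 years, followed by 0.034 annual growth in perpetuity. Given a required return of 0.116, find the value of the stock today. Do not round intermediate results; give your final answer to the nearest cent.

D_1 = 0.85540
D_2 = 1.04530
Terminal value at year 2: TV = D_2×(1+g_2)/(r−g_2) = 1.08084/0.082 = 13.18096
P_0 = D_1/(1+r)^1 + D_2/(1+r)^2 + TV/(1+r)^2
    = 0.76649 + 0.83929 + 10.58324 = 12.18902

£12.19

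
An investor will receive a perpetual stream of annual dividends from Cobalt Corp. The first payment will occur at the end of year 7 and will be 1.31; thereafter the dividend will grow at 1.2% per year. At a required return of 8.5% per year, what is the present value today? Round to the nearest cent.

11.00

Value at end of year 6: C₁ / (r − g) = 1.31 / (0.085 − 0.012) = 17.9452
Discount to today: PV = 17.9452 / (1 + 0.085)^6 = 17.9452 / 1.631468 = 11.00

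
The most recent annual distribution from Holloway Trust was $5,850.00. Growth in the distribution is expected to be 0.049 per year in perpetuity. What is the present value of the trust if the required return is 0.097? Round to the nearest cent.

$127846.88

D₁ = D₀ × (1 + g) = $5,850.00 × 1.049 = $6,136.6500
Growing perpetuity: P = D₁ / (r − g) = $6,136.6500 / (0.097 − 0.049) = $127,846.88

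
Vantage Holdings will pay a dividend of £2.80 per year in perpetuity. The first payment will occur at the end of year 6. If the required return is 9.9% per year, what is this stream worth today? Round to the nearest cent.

£17.64

Value at end of year 5: C / r = £2.80 / 0.099 = £28.2828
Discount to today: PV = £28.2828 / (1 + 0.099)^5 = £28.2828 / 1.603203 = £17.64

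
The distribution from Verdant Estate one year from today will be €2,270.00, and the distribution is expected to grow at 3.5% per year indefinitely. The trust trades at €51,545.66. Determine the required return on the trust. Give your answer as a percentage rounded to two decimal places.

7.90%

P = D₁/(r − g) ⇒ r = D₁/P + g = €2,270.0000/€51,545.66 + 0.035 = 0.044039 + 0.035 = 0.079039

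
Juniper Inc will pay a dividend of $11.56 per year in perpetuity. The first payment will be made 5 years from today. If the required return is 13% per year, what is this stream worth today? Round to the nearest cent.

$54.54

Value at end of year 4: C / r = $11.56 / 0.13 = $88.9231
Discount to today: PV = $88.9231 / (1 + 0.13)^4 = $88.9231 / 1.630474 = $54.54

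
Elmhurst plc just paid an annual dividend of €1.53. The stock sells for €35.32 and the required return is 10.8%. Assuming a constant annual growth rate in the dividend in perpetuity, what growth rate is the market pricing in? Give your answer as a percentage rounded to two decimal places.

6.20%

P = D₀(1+g)/(r−g) ⇒ P(r−g) = D₀(1+g) ⇒ g(P+D₀) = P·r − D₀
g = (P·r − D₀)/(P + D₀) = (€35.32×0.108 − €1.53) / (€35.32 + €1.53) = 0.061996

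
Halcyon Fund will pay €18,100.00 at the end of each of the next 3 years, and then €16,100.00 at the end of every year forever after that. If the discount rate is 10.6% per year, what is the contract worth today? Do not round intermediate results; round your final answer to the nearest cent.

PV of 3-year annuity: €18,100.00 × [1 − (1+0.106)^−3] / 0.106 = 44540.77569
Perpetuity value at year 3: €16,100.00 / 0.106 = 151886.79245
PV of perpetuity: 151886.79245 / (1+0.106)^3 = 112267.64944
Total PV = 44540.77569 + 112267.64944 = 156808.42513

€156808.43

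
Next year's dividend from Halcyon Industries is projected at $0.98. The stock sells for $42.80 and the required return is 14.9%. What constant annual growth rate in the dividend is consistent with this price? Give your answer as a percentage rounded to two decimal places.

P = D₁/(r−g) ⇒ g = r − D₁/P = 0.149 − $0.98/$42.80 = 0.126103

12.61%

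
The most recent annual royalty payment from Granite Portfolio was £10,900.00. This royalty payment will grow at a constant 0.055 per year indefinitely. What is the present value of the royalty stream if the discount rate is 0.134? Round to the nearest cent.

D₁ = D₀ × (1 + g) = £10,900.00 × 1.055 = £11,499.5000
Growing perpetuity: P = D₁ / (r − g) = £11,499.5000 / (0.134 − 0.055) = £145,563.29

£145563.29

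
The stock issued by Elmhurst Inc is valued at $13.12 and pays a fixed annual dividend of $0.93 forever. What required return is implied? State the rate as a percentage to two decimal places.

7.09%

P = C/r ⇒ r = C/P = $0.93/$13.12 = 0.070884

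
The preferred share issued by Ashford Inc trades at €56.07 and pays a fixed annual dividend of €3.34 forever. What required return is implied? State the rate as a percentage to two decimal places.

P = C/r ⇒ r = C/P = €3.34/€56.07 = 0.059568

5.96%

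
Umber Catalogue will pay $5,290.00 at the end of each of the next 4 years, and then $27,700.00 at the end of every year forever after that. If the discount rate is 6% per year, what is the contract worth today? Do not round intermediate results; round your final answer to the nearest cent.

$384013.65

PV of 4-year annuity: $5,290.00 × [1 − (1+0.06)^−4] / 0.06 = 18330.40869
Perpetuity value at year 4: $27,700.00 / 0.06 = 461666.66667
PV of perpetuity: 461666.66667 / (1+0.06)^4 = 365683.24119
Total PV = 18330.40869 + 365683.24119 = 384013.64989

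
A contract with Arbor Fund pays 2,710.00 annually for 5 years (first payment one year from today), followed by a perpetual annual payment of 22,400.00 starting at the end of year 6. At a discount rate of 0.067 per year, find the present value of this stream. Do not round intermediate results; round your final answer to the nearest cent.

252942.81

PV of 5-year annuity: 2,710.00 × [1 − (1+0.067)^−5] / 0.067 = 11201.36284
Perpetuity value at year 5: 22,400.00 / 0.067 = 334328.35821
PV of perpetuity: 334328.35821 / (1+0.067)^5 = 241741.44765
Total PV = 11201.36284 + 241741.44765 = 252942.81049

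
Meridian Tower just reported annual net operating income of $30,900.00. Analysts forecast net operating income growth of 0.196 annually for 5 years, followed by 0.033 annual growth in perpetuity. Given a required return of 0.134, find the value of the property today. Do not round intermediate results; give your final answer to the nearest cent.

D_1 = 36956.40000
D_2 = 44199.85440
D_3 = 52863.02586
D_4 = 63224.17893
D_5 = 75616.11800
Terminal value at year 5: TV = D_5×(1+g_2)/(r−g_2) = 78111.44990/0.101 = 773380.69204
P_0 = D_1/(1+r)^1 + D_2/(1+r)^2 + D_3/(1+r)^3 + D_4/(1+r)^4 + D_5/(1+r)^5 + TV/(1+r)^5
    = 32589.41799 + 34371.20275 + 36250.40431 + 38232.34881 + 40322.65360 + 412408.92243 = 594174.94989

$594174.95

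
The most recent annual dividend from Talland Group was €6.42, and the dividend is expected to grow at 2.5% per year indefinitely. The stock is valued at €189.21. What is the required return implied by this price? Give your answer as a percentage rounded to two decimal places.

5.98%

D₁ = €6.42 × 1.025 = €6.5805
P = D₁/(r − g) ⇒ r = D₁/P + g = €6.5805/€189.21 + 0.025 = 0.034779 + 0.025 = 0.059779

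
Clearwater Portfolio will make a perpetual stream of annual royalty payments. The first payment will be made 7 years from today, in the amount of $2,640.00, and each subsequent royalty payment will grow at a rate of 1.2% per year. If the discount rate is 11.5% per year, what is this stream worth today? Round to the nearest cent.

$13338.82

Value at end of year 6: C₁ / (r − g) = $2,640.00 / (0.115 − 0.012) = $25,631.0680
Discount to today: PV = $25,631.0680 / (1 + 0.115)^6 = $25,631.0680 / 1.921539 = $13,338.82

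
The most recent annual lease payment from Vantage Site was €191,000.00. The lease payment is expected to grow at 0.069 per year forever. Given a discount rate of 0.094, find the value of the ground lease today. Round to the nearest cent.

€8167160.00

D₁ = D₀ × (1 + g) = €191,000.00 × 1.069 = €204,179.0000
Growing perpetuity: P = D₁ / (r − g) = €204,179.0000 / (0.094 − 0.069) = €8,167,160.00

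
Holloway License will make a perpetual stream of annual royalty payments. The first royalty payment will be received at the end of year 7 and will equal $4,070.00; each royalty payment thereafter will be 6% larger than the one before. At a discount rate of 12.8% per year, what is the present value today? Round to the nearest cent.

Value at end of year 6: C₁ / (r − g) = $4,070.00 / (0.128 − 0.06) = $59,852.9412
Discount to today: PV = $59,852.9412 / (1 + 0.128)^6 = $59,852.9412 / 2.059940 = $29,055.67

$29055.67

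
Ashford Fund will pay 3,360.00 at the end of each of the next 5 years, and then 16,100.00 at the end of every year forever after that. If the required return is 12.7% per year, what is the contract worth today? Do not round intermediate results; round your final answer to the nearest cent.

81632.17

PV of 5-year annuity: 3,360.00 × [1 − (1+0.127)^−5] / 0.127 = 11904.91774
Perpetuity value at year 5: 16,100.00 / 0.127 = 126771.65354
PV of perpetuity: 126771.65354 / (1+0.127)^5 = 69727.25604
Total PV = 11904.91774 + 69727.25604 = 81632.17378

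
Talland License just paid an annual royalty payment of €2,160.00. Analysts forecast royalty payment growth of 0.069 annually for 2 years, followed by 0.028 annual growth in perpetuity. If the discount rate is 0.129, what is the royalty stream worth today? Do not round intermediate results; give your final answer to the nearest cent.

€23692.02

D_1 = 2309.04000
D_2 = 2468.36376
Terminal value at year 2: TV = D_2×(1+g_2)/(r−g_2) = 2537.47795/0.101 = 25123.54401
P_0 = D_1/(1+r)^1 + D_2/(1+r)^2 + TV/(1+r)^2
    = 2045.20815 + 1936.51684 + 19710.29020 = 23692.01519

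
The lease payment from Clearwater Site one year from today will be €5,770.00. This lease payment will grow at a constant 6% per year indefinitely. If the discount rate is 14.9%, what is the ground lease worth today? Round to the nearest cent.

€64831.46

Growing perpetuity: P = D₁ / (r − g) = €5,770.0000 / (0.149 − 0.06) = €64,831.46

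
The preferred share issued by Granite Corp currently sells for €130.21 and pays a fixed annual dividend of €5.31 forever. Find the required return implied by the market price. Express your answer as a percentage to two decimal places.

4.08%

P = C/r ⇒ r = C/P = €5.31/€130.21 = 0.040780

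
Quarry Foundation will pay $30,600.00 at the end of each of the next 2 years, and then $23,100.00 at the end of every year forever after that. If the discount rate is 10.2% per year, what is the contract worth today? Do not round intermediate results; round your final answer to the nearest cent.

PV of 2-year annuity: $30,600.00 × [1 − (1+0.102)^−2] / 0.102 = 52965.24056
Perpetuity value at year 2: $23,100.00 / 0.102 = 226470.58824
PV of perpetuity: 226470.58824 / (1+0.102)^2 = 186487.02428
Total PV = 52965.24056 + 186487.02428 = 239452.26484

$239452.26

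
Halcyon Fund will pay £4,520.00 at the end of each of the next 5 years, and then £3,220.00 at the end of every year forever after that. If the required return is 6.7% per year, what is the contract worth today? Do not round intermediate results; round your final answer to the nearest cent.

£53433.05

PV of 5-year annuity: £4,520.00 × [1 − (1+0.067)^−5] / 0.067 = 18682.71588
Perpetuity value at year 5: £3,220.00 / 0.067 = 48059.70149
PV of perpetuity: 48059.70149 / (1+0.067)^5 = 34750.33310
Total PV = 18682.71588 + 34750.33310 = 53433.04898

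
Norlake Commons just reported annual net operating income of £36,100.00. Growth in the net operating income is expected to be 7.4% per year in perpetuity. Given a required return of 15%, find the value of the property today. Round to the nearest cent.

£510150.00

D₁ = D₀ × (1 + g) = £36,100.00 × 1.074 = £38,771.4000
Growing perpetuity: P = D₁ / (r − g) = £38,771.4000 / (0.15 − 0.074) = £510,150.00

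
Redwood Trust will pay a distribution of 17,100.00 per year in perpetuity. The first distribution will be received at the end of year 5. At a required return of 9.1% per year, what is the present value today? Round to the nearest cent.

Value at end of year 4: C / r = 17,100.00 / 0.091 = 187,912.0879
Discount to today: PV = 187,912.0879 / (1 + 0.091)^4 = 187,912.0879 / 1.416769 = 132,634.26

132634.26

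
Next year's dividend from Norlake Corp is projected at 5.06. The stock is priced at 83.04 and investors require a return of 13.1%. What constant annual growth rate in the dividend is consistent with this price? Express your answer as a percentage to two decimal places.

P = D₁/(r−g) ⇒ g = r − D₁/P = 0.131 − 5.06/83.04 = 0.070066

7.01%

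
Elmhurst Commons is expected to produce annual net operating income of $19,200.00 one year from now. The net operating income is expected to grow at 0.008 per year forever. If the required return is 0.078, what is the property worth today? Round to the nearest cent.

Growing perpetuity: P = D₁ / (r − g) = $19,200.0000 / (0.078 − 0.008) = $274,285.71

$274285.71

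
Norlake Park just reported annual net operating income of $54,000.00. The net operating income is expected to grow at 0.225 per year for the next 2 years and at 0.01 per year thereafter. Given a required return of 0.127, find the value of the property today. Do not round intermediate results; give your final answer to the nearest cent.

$673244.15

D_1 = 66150.00000
D_2 = 81033.75000
Terminal value at year 2: TV = D_2×(1+g_2)/(r−g_2) = 81844.08750/0.117 = 699522.11538
P_0 = D_1/(1+r)^1 + D_2/(1+r)^2 + TV/(1+r)^2
    = 58695.65217 + 63799.62193 + 550748.87306 = 673244.14716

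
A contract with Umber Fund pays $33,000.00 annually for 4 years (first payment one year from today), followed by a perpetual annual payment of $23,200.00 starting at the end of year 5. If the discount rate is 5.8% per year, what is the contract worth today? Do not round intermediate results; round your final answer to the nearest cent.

PV of 4-year annuity: $33,000.00 × [1 − (1+0.058)^−4] / 0.058 = 114874.11870
Perpetuity value at year 4: $23,200.00 / 0.058 = 400000.00000
PV of perpetuity: 400000.00000 / (1+0.058)^4 = 319240.01352
Total PV = 114874.11870 + 319240.01352 = 434114.13222

$434114.13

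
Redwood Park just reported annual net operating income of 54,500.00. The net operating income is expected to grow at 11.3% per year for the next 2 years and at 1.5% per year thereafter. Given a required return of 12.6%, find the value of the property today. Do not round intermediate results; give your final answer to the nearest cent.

D_1 = 60658.50000
D_2 = 67512.91050
Terminal value at year 2: TV = D_2×(1+g_2)/(r−g_2) = 68525.60416/0.111 = 617347.78520
P_0 = D_1/(1+r)^1 + D_2/(1+r)^2 + TV/(1+r)^2
    = 53870.78153 + 53248.82757 + 486914.95478 = 594034.56387

594034.56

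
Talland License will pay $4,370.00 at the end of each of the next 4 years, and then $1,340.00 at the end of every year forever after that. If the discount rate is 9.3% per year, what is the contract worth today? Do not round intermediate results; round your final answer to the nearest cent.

$24160.66

PV of 4-year annuity: $4,370.00 × [1 − (1+0.093)^−4] / 0.093 = 14064.84949
Perpetuity value at year 4: $1,340.00 / 0.093 = 14408.60215
PV of perpetuity: 14408.60215 / (1+0.093)^4 = 10095.81077
Total PV = 14064.84949 + 10095.81077 = 24160.66026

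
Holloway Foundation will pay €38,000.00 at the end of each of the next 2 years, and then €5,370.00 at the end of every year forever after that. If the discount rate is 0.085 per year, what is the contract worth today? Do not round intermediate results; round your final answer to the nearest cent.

PV of 2-year annuity: €38,000.00 × [1 − (1+0.085)^−2] / 0.085 = 67302.34237
Perpetuity value at year 2: €5,370.00 / 0.085 = 63176.47059
PV of perpetuity: 63176.47059 / (1+0.085)^2 = 53665.58694
Total PV = 67302.34237 + 53665.58694 = 120967.92932

€120967.93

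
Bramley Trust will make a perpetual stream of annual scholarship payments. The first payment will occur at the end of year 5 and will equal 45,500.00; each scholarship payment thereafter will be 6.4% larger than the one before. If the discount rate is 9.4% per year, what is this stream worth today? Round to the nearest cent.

1058816.87

Value at end of year 4: C₁ / (r − g) = 45,500.00 / (0.094 − 0.064) = 1,516,666.6667
Discount to today: PV = 1,516,666.6667 / (1 + 0.094)^4 = 1,516,666.6667 / 1.432416 = 1,058,816.87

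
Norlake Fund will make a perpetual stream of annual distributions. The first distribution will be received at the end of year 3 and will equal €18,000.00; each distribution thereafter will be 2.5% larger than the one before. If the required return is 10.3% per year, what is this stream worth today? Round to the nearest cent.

Value at end of year 2: C₁ / (r − g) = €18,000.00 / (0.103 − 0.025) = €230,769.2308
Discount to today: PV = €230,769.2308 / (1 + 0.103)^2 = €230,769.2308 / 1.216609 = €189,682.33

€189682.33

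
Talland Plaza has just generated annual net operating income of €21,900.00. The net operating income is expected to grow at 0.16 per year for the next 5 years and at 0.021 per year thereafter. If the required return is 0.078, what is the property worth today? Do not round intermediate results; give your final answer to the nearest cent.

€703138.36

D_1 = 25404.00000
D_2 = 29468.64000
D_3 = 34183.62240
D_4 = 39653.00198
D_5 = 45997.48230
Terminal value at year 5: TV = D_5×(1+g_2)/(r−g_2) = 46963.42943/0.057 = 823919.81456
P_0 = D_1/(1+r)^1 + D_2/(1+r)^2 + D_3/(1+r)^3 + D_4/(1+r)^4 + D_5/(1+r)^5 + TV/(1+r)^5
    = 23565.86271 + 25358.44225 + 27287.37756 + 29363.04078 + 31596.59305 + 565967.04397 = 703138.36032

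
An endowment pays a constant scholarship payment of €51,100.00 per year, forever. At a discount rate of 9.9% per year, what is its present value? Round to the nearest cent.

Level perpetuity: PV = C / r = €51,100.00 / 0.099 = €516,161.62

€516161.62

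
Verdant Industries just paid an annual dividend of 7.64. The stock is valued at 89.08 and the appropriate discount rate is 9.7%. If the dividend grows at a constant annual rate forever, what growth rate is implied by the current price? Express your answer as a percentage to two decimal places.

1.03%

P = D₀(1+g)/(r−g) ⇒ P(r−g) = D₀(1+g) ⇒ g(P+D₀) = P·r − D₀
g = (P·r − D₀)/(P + D₀) = (89.08×0.097 − 7.64) / (89.08 + 7.64) = 0.010347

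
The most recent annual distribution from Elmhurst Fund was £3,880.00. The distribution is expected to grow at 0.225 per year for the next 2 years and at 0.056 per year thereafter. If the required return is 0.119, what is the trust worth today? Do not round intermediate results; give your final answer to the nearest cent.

D_1 = 4753.00000
D_2 = 5822.42500
Terminal value at year 2: TV = D_2×(1+g_2)/(r−g_2) = 6148.48080/0.063 = 97594.93333
P_0 = D_1/(1+r)^1 + D_2/(1+r)^2 + TV/(1+r)^2
    = 4247.54245 + 4649.90125 + 77941.20192 = 86838.64562

£86838.65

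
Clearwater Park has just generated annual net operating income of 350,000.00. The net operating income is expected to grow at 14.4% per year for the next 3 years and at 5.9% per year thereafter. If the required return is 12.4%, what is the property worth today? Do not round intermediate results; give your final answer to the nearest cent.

D_1 = 400400.00000
D_2 = 458057.60000
D_3 = 524017.89440
Terminal value at year 3: TV = D_3×(1+g_2)/(r−g_2) = 554934.95017/0.065 = 8537460.77184
P_0 = D_1/(1+r)^1 + D_2/(1+r)^2 + D_3/(1+r)^3 + TV/(1+r)^3
    = 356227.75801 + 362566.33021 + 369017.68840 + 6012149.72336 = 7099961.49998

7099961.50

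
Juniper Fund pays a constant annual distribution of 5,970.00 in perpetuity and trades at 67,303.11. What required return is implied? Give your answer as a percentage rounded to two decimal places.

8.87%

P = C/r ⇒ r = C/P = 5,970.00/67,303.11 = 0.088703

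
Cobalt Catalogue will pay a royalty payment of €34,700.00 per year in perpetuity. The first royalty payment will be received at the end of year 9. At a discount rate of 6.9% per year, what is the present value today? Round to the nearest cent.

Value at end of year 8: C / r = €34,700.00 / 0.069 = €502,898.5507
Discount to today: PV = €502,898.5507 / (1 + 0.069)^8 = €502,898.5507 / 1.705382 = €294,889.12

€294889.12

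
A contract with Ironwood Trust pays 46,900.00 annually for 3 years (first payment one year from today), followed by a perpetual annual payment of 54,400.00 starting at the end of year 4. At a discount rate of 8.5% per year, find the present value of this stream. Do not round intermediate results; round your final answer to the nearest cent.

620844.83

PV of 3-year annuity: 46,900.00 × [1 − (1+0.085)^−3] / 0.085 = 119783.64922
Perpetuity value at year 3: 54,400.00 / 0.085 = 640000.00000
PV of perpetuity: 640000.00000 / (1+0.085)^3 = 501061.18300
Total PV = 119783.64922 + 501061.18300 = 620844.83221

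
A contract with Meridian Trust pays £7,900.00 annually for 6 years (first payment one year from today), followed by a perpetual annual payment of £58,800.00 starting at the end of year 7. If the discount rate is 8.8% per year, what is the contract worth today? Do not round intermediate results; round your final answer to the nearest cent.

£438480.59

PV of 6-year annuity: £7,900.00 × [1 − (1+0.088)^−6] / 0.088 = 35651.07496
Perpetuity value at year 6: £58,800.00 / 0.088 = 668181.81818
PV of perpetuity: 668181.81818 / (1+0.088)^6 = 402829.51342
Total PV = 35651.07496 + 402829.51342 = 438480.58838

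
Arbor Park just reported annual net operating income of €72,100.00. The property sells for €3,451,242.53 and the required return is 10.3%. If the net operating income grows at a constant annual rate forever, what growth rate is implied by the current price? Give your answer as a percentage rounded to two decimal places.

8.04%

P = D₀(1+g)/(r−g) ⇒ P(r−g) = D₀(1+g) ⇒ g(P+D₀) = P·r − D₀
g = (P·r − D₀)/(P + D₀) = (€3,451,242.53×0.103 − €72,100.00) / (€3,451,242.53 + €72,100.00) = 0.080429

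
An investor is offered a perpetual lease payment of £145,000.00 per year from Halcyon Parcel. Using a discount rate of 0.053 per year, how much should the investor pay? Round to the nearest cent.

Level perpetuity: PV = C / r = £145,000.00 / 0.053 = £2,735,849.06

£2735849.06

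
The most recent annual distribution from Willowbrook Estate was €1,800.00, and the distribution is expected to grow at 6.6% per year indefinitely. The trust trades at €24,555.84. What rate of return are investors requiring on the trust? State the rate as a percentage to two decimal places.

D₁ = €1,800.00 × 1.066 = €1,918.8000
P = D₁/(r − g) ⇒ r = D₁/P + g = €1,918.8000/€24,555.84 + 0.066 = 0.078140 + 0.066 = 0.144140

14.41%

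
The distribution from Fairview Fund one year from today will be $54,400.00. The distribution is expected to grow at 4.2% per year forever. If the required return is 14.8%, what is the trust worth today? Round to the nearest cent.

Growing perpetuity: P = D₁ / (r − g) = $54,400.0000 / (0.148 − 0.042) = $513,207.55

$513207.55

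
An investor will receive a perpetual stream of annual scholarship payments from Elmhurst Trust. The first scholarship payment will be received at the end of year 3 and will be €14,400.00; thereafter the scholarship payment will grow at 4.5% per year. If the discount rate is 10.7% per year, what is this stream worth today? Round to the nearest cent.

€189528.95

Value at end of year 2: C₁ / (r − g) = €14,400.00 / (0.107 − 0.045) = €232,258.0645
Discount to today: PV = €232,258.0645 / (1 + 0.107)^2 = €232,258.0645 / 1.225449 = €189,528.95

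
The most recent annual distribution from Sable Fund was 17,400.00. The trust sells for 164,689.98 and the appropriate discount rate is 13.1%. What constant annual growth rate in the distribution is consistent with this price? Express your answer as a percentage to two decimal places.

2.29%

P = D₀(1+g)/(r−g) ⇒ P(r−g) = D₀(1+g) ⇒ g(P+D₀) = P·r − D₀
g = (P·r − D₀)/(P + D₀) = (164,689.98×0.131 − 17,400.00) / (164,689.98 + 17,400.00) = 0.022925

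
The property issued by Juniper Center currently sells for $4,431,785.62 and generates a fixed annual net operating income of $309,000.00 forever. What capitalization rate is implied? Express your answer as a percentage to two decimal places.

6.97%

P = C/r ⇒ r = C/P = $309,000.00/$4,431,785.62 = 0.069724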